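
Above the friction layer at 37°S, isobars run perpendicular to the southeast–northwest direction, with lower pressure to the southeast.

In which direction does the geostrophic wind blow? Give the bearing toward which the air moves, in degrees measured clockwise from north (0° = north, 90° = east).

The pressure-gradient force points toward the southeast (bearing 135°).
Geostrophic balance: in the Southern Hemisphere the Coriolis force deflects motion to the left, so the geostrophic wind blows 90° to the left of the pressure-gradient force (low pressure on the right).
Rotating 135° by 90° counterclockwise gives 045° — the wind blows toward the northeast.

045°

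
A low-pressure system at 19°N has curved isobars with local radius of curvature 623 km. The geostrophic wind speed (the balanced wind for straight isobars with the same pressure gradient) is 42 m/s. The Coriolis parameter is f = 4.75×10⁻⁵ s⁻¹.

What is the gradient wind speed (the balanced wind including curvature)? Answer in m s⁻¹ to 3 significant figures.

23.4 m s⁻¹

Around a low, centrifugal force acts outward with Coriolis, so pressure-gradient force balances both:
(1/ρ)|∂P/∂n| = fV + V²/R  →  V² + fR·V − fR·V_g = 0
With fR = 4.75×10⁻⁵ × 623×10³ m = 29.6 m/s:
V = [−fR + √((fR)² + 4 fR V_g)]/2 = [−29.6 + √(29.6² + 4×29.6×42)]/2 = 23.4 m/s
Subgeostrophic (V < V_g = 42 m/s), as expected around a low.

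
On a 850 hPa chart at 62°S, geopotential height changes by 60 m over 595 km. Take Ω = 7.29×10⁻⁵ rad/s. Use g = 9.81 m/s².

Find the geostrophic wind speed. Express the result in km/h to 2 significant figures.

Coriolis parameter at 62°S:
f = 2Ω sin φ = 2 × 7.29×10⁻⁵ × sin 62° = 1.29×10⁻⁴ s⁻¹
Height gradient: |∂Z/∂n| = 60 m / 595000 m = 1.01×10⁻⁴
On a pressure surface, geostrophic balance gives V_g = (g/f)|∂Z/∂n|:
V_g = 9.81 × 1.01×10⁻⁴ / 1.29×10⁻⁴ = 7.68 m/s
Converting: 7.68 m/s × 3.6 = 28 km/h

28 km/h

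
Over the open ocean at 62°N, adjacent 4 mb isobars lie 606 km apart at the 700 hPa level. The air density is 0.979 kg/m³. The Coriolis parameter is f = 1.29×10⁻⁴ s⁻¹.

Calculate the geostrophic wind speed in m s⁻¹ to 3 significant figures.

Pressure gradient: |∂P/∂n| = 400 Pa / 606000 m = 6.60×10⁻⁴ Pa/m
Geostrophic balance (pressure-gradient force = Coriolis force):
V_g = (1/(fρ)) |∂P/∂n| = 6.60×10⁻⁴ / (1.29×10⁻⁴ × 0.979) = 5.23 m/s

5.23 m s⁻¹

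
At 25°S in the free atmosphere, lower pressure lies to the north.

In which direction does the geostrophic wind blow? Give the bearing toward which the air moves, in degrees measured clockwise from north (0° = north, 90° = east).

The pressure-gradient force points toward the north (bearing 000°).
Geostrophic balance: in the Southern Hemisphere the Coriolis force deflects motion to the left, so the geostrophic wind blows 90° to the left of the pressure-gradient force (low pressure on the right).
Rotating 000° by 90° counterclockwise gives 270° — the wind blows toward the west.

270°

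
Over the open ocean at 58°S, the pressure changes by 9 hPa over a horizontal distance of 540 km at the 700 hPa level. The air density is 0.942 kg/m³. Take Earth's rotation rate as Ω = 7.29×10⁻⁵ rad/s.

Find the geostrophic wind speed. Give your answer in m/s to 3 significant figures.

Coriolis parameter at 58°S:
f = 2Ω sin φ = 2 × 7.29×10⁻⁵ × sin 58° = 1.24×10⁻⁴ s⁻¹
Pressure gradient: |∂P/∂n| = 900 Pa / 540000 m = 1.67×10⁻³ Pa/m
Geostrophic balance (pressure-gradient force = Coriolis force):
V_g = (1/(fρ)) |∂P/∂n| = 1.67×10⁻³ / (1.24×10⁻⁴ × 0.942) = 14.3 m/s

14.3 m/s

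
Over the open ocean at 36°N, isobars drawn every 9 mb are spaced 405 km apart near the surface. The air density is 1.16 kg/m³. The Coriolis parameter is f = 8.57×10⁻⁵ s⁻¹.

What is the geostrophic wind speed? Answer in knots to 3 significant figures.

43.5 knots

Pressure gradient: |∂P/∂n| = 900 Pa / 405000 m = 2.22×10⁻³ Pa/m
Geostrophic balance (pressure-gradient force = Coriolis force):
V_g = (1/(fρ)) |∂P/∂n| = 2.22×10⁻³ / (8.57×10⁻⁵ × 1.16) = 22.4 m/s
Converting: 22.4 m/s × 1.944 = 43.5 knots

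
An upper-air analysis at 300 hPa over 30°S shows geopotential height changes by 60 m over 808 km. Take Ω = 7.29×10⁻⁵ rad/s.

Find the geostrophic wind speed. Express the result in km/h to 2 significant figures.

36 km/h

Coriolis parameter at 30°S:
f = 2Ω sin φ = 2 × 7.29×10⁻⁵ × sin 30° = 7.29×10⁻⁵ s⁻¹
Height gradient: |∂Z/∂n| = 60 m / 808000 m = 7.43×10⁻⁵
On a pressure surface, geostrophic balance gives V_g = (g/f)|∂Z/∂n|:
V_g = 9.81 × 7.43×10⁻⁵ / 7.29×10⁻⁵ = 9.99 m/s
Converting: 9.99 m/s × 3.6 = 36 km/h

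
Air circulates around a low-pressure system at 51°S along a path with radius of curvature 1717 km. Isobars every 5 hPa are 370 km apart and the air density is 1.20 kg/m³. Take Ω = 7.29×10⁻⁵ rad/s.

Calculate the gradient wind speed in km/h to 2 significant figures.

34 km/h

Coriolis parameter at 51°S:
f = 2Ω sin φ = 2 × 7.29×10⁻⁵ × sin 51° = 1.13×10⁻⁴ s⁻¹
Pressure gradient: |∂P/∂n| = 500 Pa / 370000 m = 1.35×10⁻³ Pa/m
Geostrophic speed: V_g = |∂P/∂n|/(fρ) = 1.35×10⁻³/(1.13×10⁻⁴ × 1.20) = 9.94 m/s
Around a low, centrifugal force acts outward with Coriolis, so pressure-gradient force balances both:
(1/ρ)|∂P/∂n| = fV + V²/R  →  V² + fR·V − fR·V_g = 0
With fR = 1.13×10⁻⁴ × 1717×10³ m = 195 m/s:
V = [−fR + √((fR)² + 4 fR V_g)]/2 = [−195 + √(195² + 4×195×9.94)]/2 = 9.48 m/s
Subgeostrophic (V < V_g = 9.94 m/s), as expected around a low.
Converting: 9.48 m/s × 3.6 = 34 km/h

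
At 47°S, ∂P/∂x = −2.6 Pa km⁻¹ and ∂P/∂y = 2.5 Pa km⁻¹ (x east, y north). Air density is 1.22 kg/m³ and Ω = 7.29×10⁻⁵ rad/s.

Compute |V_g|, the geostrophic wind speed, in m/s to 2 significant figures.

Coriolis parameter at 47°S:
f = 2Ω sin φ = 2 × 7.29×10⁻⁵ × sin 47° = 1.07×10⁻⁴ s⁻¹
In the Southern Hemisphere f is negative: f = −1.07×10⁻⁴ s⁻¹.
Component geostrophic relations (x east, y north):
u_g = −(1/(fρ)) ∂P/∂y,  v_g = (1/(fρ)) ∂P/∂x
u_g = −(2.5×10⁻³)/(−1.07×10⁻⁴ × 1.22) = 19.2 m/s;  v_g = (−2.6×10⁻³)/(−1.07×10⁻⁴ × 1.22) = 20.0 m/s
|V_g| = √(u_g² + v_g²) = 27.7 m/s

28 m/s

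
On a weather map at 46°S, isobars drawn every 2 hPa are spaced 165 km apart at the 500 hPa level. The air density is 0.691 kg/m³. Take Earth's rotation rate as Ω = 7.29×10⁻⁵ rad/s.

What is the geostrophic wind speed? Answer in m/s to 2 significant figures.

Coriolis parameter at 46°S:
f = 2Ω sin φ = 2 × 7.29×10⁻⁵ × sin 46° = 1.05×10⁻⁴ s⁻¹
Pressure gradient: |∂P/∂n| = 200 Pa / 165000 m = 1.21×10⁻³ Pa/m
Geostrophic balance (pressure-gradient force = Coriolis force):
V_g = (1/(fρ)) |∂P/∂n| = 1.21×10⁻³ / (1.05×10⁻⁴ × 0.691) = 16.7 m/s

17 m/s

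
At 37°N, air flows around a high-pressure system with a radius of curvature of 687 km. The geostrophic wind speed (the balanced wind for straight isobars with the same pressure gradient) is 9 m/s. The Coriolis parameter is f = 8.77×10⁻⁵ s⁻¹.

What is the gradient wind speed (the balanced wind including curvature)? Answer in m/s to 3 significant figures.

11.0 m/s

Around a high, pressure-gradient force acts outward with centrifugal, so Coriolis balances both:
fV = (1/ρ)|∂P/∂n| + V²/R  →  V² − fR·V + fR·V_g = 0
With fR = 8.77×10⁻⁵ × 687×10³ m = 60.2 m/s:
V = [fR − √((fR)² − 4 fR V_g)]/2 = [60.2 − √(60.2² − 4×60.2×9)]/2 = 11 m/s
Supergeostrophic (V > V_g = 9 m/s), as expected around a high.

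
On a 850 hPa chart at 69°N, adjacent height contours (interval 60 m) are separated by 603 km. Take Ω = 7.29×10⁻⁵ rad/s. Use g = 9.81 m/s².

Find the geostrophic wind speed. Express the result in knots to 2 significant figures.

Coriolis parameter at 69°N:
f = 2Ω sin φ = 2 × 7.29×10⁻⁵ × sin 69° = 1.36×10⁻⁴ s⁻¹
Height gradient: |∂Z/∂n| = 60 m / 603000 m = 9.95×10⁻⁵
On a pressure surface, geostrophic balance gives V_g = (g/f)|∂Z/∂n|:
V_g = 9.81 × 9.95×10⁻⁵ / 1.36×10⁻⁴ = 7.17 m/s
Converting: 7.17 m/s × 1.944 = 14 knots

14 knots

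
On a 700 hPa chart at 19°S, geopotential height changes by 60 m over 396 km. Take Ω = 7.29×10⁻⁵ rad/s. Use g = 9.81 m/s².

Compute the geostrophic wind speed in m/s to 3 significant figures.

Coriolis parameter at 19°S:
f = 2Ω sin φ = 2 × 7.29×10⁻⁵ × sin 19° = 4.75×10⁻⁵ s⁻¹
Height gradient: |∂Z/∂n| = 60 m / 396000 m = 1.52×10⁻⁴
On a pressure surface, geostrophic balance gives V_g = (g/f)|∂Z/∂n|:
V_g = 9.81 × 1.52×10⁻⁴ / 4.75×10⁻⁵ = 31.3 m/s

31.3 m/s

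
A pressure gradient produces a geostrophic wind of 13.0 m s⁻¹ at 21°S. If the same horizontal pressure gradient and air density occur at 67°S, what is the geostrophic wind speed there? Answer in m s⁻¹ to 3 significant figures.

With the same pressure gradient and density, V_g ∝ 1/f ∝ 1/sin φ.
V₂ = V₁ · sin φ₁ / sin φ₂ = 13.0 × sin 21° / sin 67°
V₂ = 13.0 × 0.3584/0.9205 = 5.06 m s⁻¹

5.06 m s⁻¹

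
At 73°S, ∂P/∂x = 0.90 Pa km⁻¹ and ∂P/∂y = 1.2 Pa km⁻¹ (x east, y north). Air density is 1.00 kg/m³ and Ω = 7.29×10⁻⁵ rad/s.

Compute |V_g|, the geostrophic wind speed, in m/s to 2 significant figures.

Coriolis parameter at 73°S:
f = 2Ω sin φ = 2 × 7.29×10⁻⁵ × sin 73° = 1.39×10⁻⁴ s⁻¹
In the Southern Hemisphere f is negative: f = −1.39×10⁻⁴ s⁻¹.
Component geostrophic relations (x east, y north):
u_g = −(1/(fρ)) ∂P/∂y,  v_g = (1/(fρ)) ∂P/∂x
u_g = −(1.2×10⁻³)/(−1.39×10⁻⁴ × 1.00) = 8.61 m/s;  v_g = (0.90×10⁻³)/(−1.39×10⁻⁴ × 1.00) = −6.45 m/s
|V_g| = √(u_g² + v_g²) = 10.8 m/s

11 m/s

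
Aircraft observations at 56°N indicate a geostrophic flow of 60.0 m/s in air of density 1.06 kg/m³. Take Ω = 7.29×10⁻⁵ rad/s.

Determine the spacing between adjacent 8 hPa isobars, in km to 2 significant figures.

100 km

Coriolis parameter at 56°N:
f = 2Ω sin φ = 2 × 7.29×10⁻⁵ × sin 56° = 1.21×10⁻⁴ s⁻¹
Geostrophic balance rearranged: |∂P/∂n| = f ρ V_g
|∂P/∂n| = 1.21×10⁻⁴ × 1.06 × 60.0 = 7.69×10⁻³ Pa/m
Isobar spacing: Δn = ΔP/|∂P/∂n| = 800 Pa / 7.69×10⁻³ Pa/m = 104064 m ≈ 100 km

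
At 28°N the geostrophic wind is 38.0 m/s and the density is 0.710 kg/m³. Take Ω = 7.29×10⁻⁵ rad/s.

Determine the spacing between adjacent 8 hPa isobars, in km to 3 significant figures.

Coriolis parameter at 28°N:
f = 2Ω sin φ = 2 × 7.29×10⁻⁵ × sin 28° = 6.84×10⁻⁵ s⁻¹
Geostrophic balance rearranged: |∂P/∂n| = f ρ V_g
|∂P/∂n| = 6.84×10⁻⁵ × 0.710 × 38.0 = 1.85×10⁻³ Pa/m
Isobar spacing: Δn = ΔP/|∂P/∂n| = 800 Pa / 1.85×10⁻³ Pa/m = 433193 m ≈ 433 km

433 km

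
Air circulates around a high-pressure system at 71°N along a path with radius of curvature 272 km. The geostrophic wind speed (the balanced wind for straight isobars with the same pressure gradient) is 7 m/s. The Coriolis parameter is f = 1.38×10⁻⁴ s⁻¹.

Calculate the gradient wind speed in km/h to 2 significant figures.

Around a high, pressure-gradient force acts outward with centrifugal, so Coriolis balances both:
fV = (1/ρ)|∂P/∂n| + V²/R  →  V² − fR·V + fR·V_g = 0
With fR = 1.38×10⁻⁴ × 272×10³ m = 37.5 m/s:
V = [fR − √((fR)² − 4 fR V_g)]/2 = [37.5 − √(37.5² − 4×37.5×7)]/2 = 9.31 m/s
Supergeostrophic (V > V_g = 7 m/s), as expected around a high.
Converting: 9.31 m/s × 3.6 = 34 km/h

34 km/h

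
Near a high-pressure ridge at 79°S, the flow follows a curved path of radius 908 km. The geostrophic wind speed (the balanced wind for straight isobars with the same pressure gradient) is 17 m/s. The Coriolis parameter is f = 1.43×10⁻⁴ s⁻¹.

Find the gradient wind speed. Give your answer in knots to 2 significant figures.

39 knots

Around a high, pressure-gradient force acts outward with centrifugal, so Coriolis balances both:
fV = (1/ρ)|∂P/∂n| + V²/R  →  V² − fR·V + fR·V_g = 0
With fR = 1.43×10⁻⁴ × 908×10³ m = 130 m/s:
V = [fR − √((fR)² − 4 fR V_g)]/2 = [130 − √(130² − 4×130×17)]/2 = 20.1 m/s
Supergeostrophic (V > V_g = 17 m/s), as expected around a high.
Converting: 20.1 m/s × 1.944 = 39 knots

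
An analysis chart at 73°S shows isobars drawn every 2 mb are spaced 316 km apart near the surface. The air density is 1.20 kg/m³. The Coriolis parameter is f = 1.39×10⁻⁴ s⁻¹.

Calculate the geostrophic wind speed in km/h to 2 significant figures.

14 km/h

Pressure gradient: |∂P/∂n| = 200 Pa / 316000 m = 6.33×10⁻⁴ Pa/m
Geostrophic balance (pressure-gradient force = Coriolis force):
V_g = (1/(fρ)) |∂P/∂n| = 6.33×10⁻⁴ / (1.39×10⁻⁴ × 1.20) = 3.79 m/s
Converting: 3.79 m/s × 3.6 = 14 km/h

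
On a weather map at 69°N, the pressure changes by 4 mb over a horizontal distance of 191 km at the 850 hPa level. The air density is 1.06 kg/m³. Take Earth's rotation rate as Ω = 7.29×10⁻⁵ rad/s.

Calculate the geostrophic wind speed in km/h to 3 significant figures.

52.3 km/h

Coriolis parameter at 69°N:
f = 2Ω sin φ = 2 × 7.29×10⁻⁵ × sin 69° = 1.36×10⁻⁴ s⁻¹
Pressure gradient: |∂P/∂n| = 400 Pa / 191000 m = 2.09×10⁻³ Pa/m
Geostrophic balance (pressure-gradient force = Coriolis force):
V_g = (1/(fρ)) |∂P/∂n| = 2.09×10⁻³ / (1.36×10⁻⁴ × 1.06) = 14.5 m/s
Converting: 14.5 m/s × 3.6 = 52.3 km/h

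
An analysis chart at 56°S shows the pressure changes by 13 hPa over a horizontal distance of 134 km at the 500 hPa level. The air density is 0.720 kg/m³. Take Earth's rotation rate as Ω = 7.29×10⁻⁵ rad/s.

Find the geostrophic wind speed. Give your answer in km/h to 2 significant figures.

400 km/h

Coriolis parameter at 56°S:
f = 2Ω sin φ = 2 × 7.29×10⁻⁵ × sin 56° = 1.21×10⁻⁴ s⁻¹
Pressure gradient: |∂P/∂n| = 1300 Pa / 134000 m = 9.70×10⁻³ Pa/m
Geostrophic balance (pressure-gradient force = Coriolis force):
V_g = (1/(fρ)) |∂P/∂n| = 9.70×10⁻³ / (1.21×10⁻⁴ × 0.720) = 111 m/s
Converting: 111 m/s × 3.6 = 400 km/h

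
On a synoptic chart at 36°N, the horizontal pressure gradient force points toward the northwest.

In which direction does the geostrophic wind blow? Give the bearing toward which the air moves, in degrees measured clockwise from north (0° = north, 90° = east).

045°

The pressure-gradient force points toward the northwest (bearing 315°).
Geostrophic balance: in the Northern Hemisphere the Coriolis force deflects motion to the right, so the geostrophic wind blows 90° to the right of the pressure-gradient force (low pressure on the left).
Rotating 315° by 90° clockwise gives 045° — the wind blows toward the northeast.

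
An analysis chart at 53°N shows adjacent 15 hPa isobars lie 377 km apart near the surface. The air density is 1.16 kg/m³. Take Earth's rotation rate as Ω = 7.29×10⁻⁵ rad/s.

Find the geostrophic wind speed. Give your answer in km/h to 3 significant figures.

106 km/h

Coriolis parameter at 53°N:
f = 2Ω sin φ = 2 × 7.29×10⁻⁵ × sin 53° = 1.16×10⁻⁴ s⁻¹
Pressure gradient: |∂P/∂n| = 1500 Pa / 377000 m = 3.98×10⁻³ Pa/m
Geostrophic balance (pressure-gradient force = Coriolis force):
V_g = (1/(fρ)) |∂P/∂n| = 3.98×10⁻³ / (1.16×10⁻⁴ × 1.16) = 29.5 m/s
Converting: 29.5 m/s × 3.6 = 106 km/h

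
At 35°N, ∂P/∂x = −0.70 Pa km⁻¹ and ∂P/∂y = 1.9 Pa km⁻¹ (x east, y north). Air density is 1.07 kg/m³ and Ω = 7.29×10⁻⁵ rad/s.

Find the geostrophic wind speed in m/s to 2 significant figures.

Coriolis parameter at 35°N:
f = 2Ω sin φ = 2 × 7.29×10⁻⁵ × sin 35° = 8.36×10⁻⁵ s⁻¹
Component geostrophic relations (x east, y north):
u_g = −(1/(fρ)) ∂P/∂y,  v_g = (1/(fρ)) ∂P/∂x
u_g = −(1.9×10⁻³)/(8.36×10⁻⁵ × 1.07) = −21.2 m/s;  v_g = (−0.70×10⁻³)/(8.36×10⁻⁵ × 1.07) = −7.82 m/s
|V_g| = √(u_g² + v_g²) = 22.6 m/s

23 m/s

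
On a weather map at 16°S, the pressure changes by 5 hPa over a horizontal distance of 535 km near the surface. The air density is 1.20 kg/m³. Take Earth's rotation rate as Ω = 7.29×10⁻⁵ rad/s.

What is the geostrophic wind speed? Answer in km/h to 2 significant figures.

70 km/h

Coriolis parameter at 16°S:
f = 2Ω sin φ = 2 × 7.29×10⁻⁵ × sin 16° = 4.02×10⁻⁵ s⁻¹
Pressure gradient: |∂P/∂n| = 500 Pa / 535000 m = 9.35×10⁻⁴ Pa/m
Geostrophic balance (pressure-gradient force = Coriolis force):
V_g = (1/(fρ)) |∂P/∂n| = 9.35×10⁻⁴ / (4.02×10⁻⁵ × 1.20) = 19.4 m/s
Converting: 19.4 m/s × 3.6 = 70 km/h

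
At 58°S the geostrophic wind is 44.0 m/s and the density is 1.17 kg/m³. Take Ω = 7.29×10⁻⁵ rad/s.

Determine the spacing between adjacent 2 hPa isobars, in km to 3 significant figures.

31.4 km

Coriolis parameter at 58°S:
f = 2Ω sin φ = 2 × 7.29×10⁻⁵ × sin 58° = 1.24×10⁻⁴ s⁻¹
Geostrophic balance rearranged: |∂P/∂n| = f ρ V_g
|∂P/∂n| = 1.24×10⁻⁴ × 1.17 × 44.0 = 6.37×10⁻³ Pa/m
Isobar spacing: Δn = ΔP/|∂P/∂n| = 200 Pa / 6.37×10⁻³ Pa/m = 31421 m ≈ 31.4 km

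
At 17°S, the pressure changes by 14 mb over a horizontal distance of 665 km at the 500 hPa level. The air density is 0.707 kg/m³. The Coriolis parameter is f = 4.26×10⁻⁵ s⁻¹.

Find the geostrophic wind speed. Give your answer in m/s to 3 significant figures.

Pressure gradient: |∂P/∂n| = 1400 Pa / 665000 m = 2.11×10⁻³ Pa/m
Geostrophic balance (pressure-gradient force = Coriolis force):
V_g = (1/(fρ)) |∂P/∂n| = 2.11×10⁻³ / (4.26×10⁻⁵ × 0.707) = 69.9 m/s

69.9 m/s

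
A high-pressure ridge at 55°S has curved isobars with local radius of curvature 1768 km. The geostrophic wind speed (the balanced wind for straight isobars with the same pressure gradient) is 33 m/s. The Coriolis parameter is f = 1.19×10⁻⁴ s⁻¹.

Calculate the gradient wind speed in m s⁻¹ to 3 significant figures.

41.0 m s⁻¹

Around a high, pressure-gradient force acts outward with centrifugal, so Coriolis balances both:
fV = (1/ρ)|∂P/∂n| + V²/R  →  V² − fR·V + fR·V_g = 0
With fR = 1.19×10⁻⁴ × 1768×10³ m = 210 m/s:
V = [fR − √((fR)² − 4 fR V_g)]/2 = [210 − √(210² − 4×210×33)]/2 = 41 m/s
Supergeostrophic (V > V_g = 33 m/s), as expected around a high.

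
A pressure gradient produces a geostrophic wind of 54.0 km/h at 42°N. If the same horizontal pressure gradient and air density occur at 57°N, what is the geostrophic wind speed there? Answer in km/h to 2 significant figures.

43 km/h

With the same pressure gradient and density, V_g ∝ 1/f ∝ 1/sin φ.
V₂ = V₁ · sin φ₁ / sin φ₂ = 54.0 × sin 42° / sin 57°
V₂ = 54.0 × 0.6691/0.8387 = 43 km/h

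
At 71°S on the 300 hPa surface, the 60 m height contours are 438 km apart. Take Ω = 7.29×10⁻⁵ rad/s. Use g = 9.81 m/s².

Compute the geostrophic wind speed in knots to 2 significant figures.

Coriolis parameter at 71°S:
f = 2Ω sin φ = 2 × 7.29×10⁻⁵ × sin 71° = 1.38×10⁻⁴ s⁻¹
Height gradient: |∂Z/∂n| = 60 m / 438000 m = 1.37×10⁻⁴
On a pressure surface, geostrophic balance gives V_g = (g/f)|∂Z/∂n|:
V_g = 9.81 × 1.37×10⁻⁴ / 1.38×10⁻⁴ = 9.75 m/s
Converting: 9.75 m/s × 1.944 = 19 knots

19 knots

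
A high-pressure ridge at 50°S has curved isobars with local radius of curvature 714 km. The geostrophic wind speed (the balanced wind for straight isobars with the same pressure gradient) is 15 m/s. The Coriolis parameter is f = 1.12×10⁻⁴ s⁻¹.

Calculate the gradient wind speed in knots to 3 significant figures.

38.9 knots

Around a high, pressure-gradient force acts outward with centrifugal, so Coriolis balances both:
fV = (1/ρ)|∂P/∂n| + V²/R  →  V² − fR·V + fR·V_g = 0
With fR = 1.12×10⁻⁴ × 714×10³ m = 80.0 m/s:
V = [fR − √((fR)² − 4 fR V_g)]/2 = [80.0 − √(80.0² − 4×80.0×15)]/2 = 20 m/s
Supergeostrophic (V > V_g = 15 m/s), as expected around a high.
Converting: 20 m/s × 1.944 = 38.9 knots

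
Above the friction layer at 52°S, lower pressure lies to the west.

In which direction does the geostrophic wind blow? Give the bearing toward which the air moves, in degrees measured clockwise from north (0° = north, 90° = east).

180°

The pressure-gradient force points toward the west (bearing 270°).
Geostrophic balance: in the Southern Hemisphere the Coriolis force deflects motion to the left, so the geostrophic wind blows 90° to the left of the pressure-gradient force (low pressure on the right).
Rotating 270° by 90° counterclockwise gives 180° — the wind blows toward the south.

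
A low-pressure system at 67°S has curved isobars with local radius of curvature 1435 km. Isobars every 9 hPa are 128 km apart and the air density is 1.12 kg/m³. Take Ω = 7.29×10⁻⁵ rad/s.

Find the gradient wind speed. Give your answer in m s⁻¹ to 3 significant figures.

38.9 m s⁻¹

Coriolis parameter at 67°S:
f = 2Ω sin φ = 2 × 7.29×10⁻⁵ × sin 67° = 1.34×10⁻⁴ s⁻¹
Pressure gradient: |∂P/∂n| = 900 Pa / 128000 m = 7.03×10⁻³ Pa/m
Geostrophic speed: V_g = |∂P/∂n|/(fρ) = 7.03×10⁻³/(1.34×10⁻⁴ × 1.12) = 46.8 m/s
Around a low, centrifugal force acts outward with Coriolis, so pressure-gradient force balances both:
(1/ρ)|∂P/∂n| = fV + V²/R  →  V² + fR·V − fR·V_g = 0
With fR = 1.34×10⁻⁴ × 1435×10³ m = 193 m/s:
V = [−fR + √((fR)² + 4 fR V_g)]/2 = [−193 + √(193² + 4×193×46.8)]/2 = 38.9 m/s
Subgeostrophic (V < V_g = 46.8 m/s), as expected around a low.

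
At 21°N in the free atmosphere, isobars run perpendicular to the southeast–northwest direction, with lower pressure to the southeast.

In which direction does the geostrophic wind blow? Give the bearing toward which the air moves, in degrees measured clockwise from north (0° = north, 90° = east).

225°

The pressure-gradient force points toward the southeast (bearing 135°).
Geostrophic balance: in the Northern Hemisphere the Coriolis force deflects motion to the right, so the geostrophic wind blows 90° to the right of the pressure-gradient force (low pressure on the left).
Rotating 135° by 90° clockwise gives 225° — the wind blows toward the southwest.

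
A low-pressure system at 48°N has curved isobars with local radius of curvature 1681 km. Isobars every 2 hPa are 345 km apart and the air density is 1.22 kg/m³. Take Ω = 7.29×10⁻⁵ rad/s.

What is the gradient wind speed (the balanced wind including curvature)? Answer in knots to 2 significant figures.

8.3 knots

Coriolis parameter at 48°N:
f = 2Ω sin φ = 2 × 7.29×10⁻⁵ × sin 48° = 1.08×10⁻⁴ s⁻¹
Pressure gradient: |∂P/∂n| = 200 Pa / 345000 m = 5.80×10⁻⁴ Pa/m
Geostrophic speed: V_g = |∂P/∂n|/(fρ) = 5.80×10⁻⁴/(1.08×10⁻⁴ × 1.22) = 4.39 m/s
Around a low, centrifugal force acts outward with Coriolis, so pressure-gradient force balances both:
(1/ρ)|∂P/∂n| = fV + V²/R  →  V² + fR·V − fR·V_g = 0
With fR = 1.08×10⁻⁴ × 1681×10³ m = 182 m/s:
V = [−fR + √((fR)² + 4 fR V_g)]/2 = [−182 + √(182² + 4×182×4.39)]/2 = 4.28 m/s
Subgeostrophic (V < V_g = 4.39 m/s), as expected around a low.
Converting: 4.28 m/s × 1.944 = 8.3 knots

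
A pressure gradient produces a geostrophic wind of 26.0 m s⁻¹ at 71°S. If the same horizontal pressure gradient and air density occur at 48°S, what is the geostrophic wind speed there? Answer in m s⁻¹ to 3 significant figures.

33.1 m s⁻¹

With the same pressure gradient and density, V_g ∝ 1/f ∝ 1/sin φ.
V₂ = V₁ · sin φ₁ / sin φ₂ = 26.0 × sin 71° / sin 48°
V₂ = 26.0 × 0.9455/0.7431 = 33.1 m s⁻¹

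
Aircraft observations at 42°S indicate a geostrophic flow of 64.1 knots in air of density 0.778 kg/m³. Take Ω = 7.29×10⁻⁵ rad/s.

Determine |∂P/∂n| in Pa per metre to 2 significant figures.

Coriolis parameter at 42°S:
f = 2Ω sin φ = 2 × 7.29×10⁻⁵ × sin 42° = 9.76×10⁻⁵ s⁻¹
Wind speed in SI: 64.1 knots = 33.0 m/s
Geostrophic balance rearranged: |∂P/∂n| = f ρ V_g
|∂P/∂n| = 9.76×10⁻⁵ × 0.778 × 33.0 = 2.50×10⁻³ Pa/m

2.5×10⁻³ Pa/m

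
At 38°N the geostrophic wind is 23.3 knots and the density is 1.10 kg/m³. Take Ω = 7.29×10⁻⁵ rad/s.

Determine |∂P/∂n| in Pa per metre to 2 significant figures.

Coriolis parameter at 38°N:
f = 2Ω sin φ = 2 × 7.29×10⁻⁵ × sin 38° = 8.98×10⁻⁵ s⁻¹
Wind speed in SI: 23.3 knots = 12.0 m/s
Geostrophic balance rearranged: |∂P/∂n| = f ρ V_g
|∂P/∂n| = 8.98×10⁻⁵ × 1.10 × 12.0 = 1.18×10⁻³ Pa/m

1.2×10⁻³ Pa/m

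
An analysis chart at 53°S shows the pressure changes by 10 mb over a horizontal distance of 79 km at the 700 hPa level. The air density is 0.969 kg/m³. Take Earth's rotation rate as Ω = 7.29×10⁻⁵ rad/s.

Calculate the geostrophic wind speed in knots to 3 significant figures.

Coriolis parameter at 53°S:
f = 2Ω sin φ = 2 × 7.29×10⁻⁵ × sin 53° = 1.16×10⁻⁴ s⁻¹
Pressure gradient: |∂P/∂n| = 1000 Pa / 79000 m = 1.27×10⁻² Pa/m
Geostrophic balance (pressure-gradient force = Coriolis force):
V_g = (1/(fρ)) |∂P/∂n| = 1.27×10⁻² / (1.16×10⁻⁴ × 0.969) = 112 m/s
Converting: 112 m/s × 1.944 = 218 knots

218 knots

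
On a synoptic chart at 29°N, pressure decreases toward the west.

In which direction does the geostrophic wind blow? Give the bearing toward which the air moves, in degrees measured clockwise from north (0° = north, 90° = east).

The pressure-gradient force points toward the west (bearing 270°).
Geostrophic balance: in the Northern Hemisphere the Coriolis force deflects motion to the right, so the geostrophic wind blows 90° to the right of the pressure-gradient force (low pressure on the left).
Rotating 270° by 90° clockwise gives 000° — the wind blows toward the north.

000°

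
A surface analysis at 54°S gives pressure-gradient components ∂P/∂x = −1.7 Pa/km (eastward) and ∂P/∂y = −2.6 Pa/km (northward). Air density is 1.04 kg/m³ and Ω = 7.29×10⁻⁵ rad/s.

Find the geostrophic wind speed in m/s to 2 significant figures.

25 m/s

Coriolis parameter at 54°S:
f = 2Ω sin φ = 2 × 7.29×10⁻⁵ × sin 54° = 1.18×10⁻⁴ s⁻¹
In the Southern Hemisphere f is negative: f = −1.18×10⁻⁴ s⁻¹.
Component geostrophic relations (x east, y north):
u_g = −(1/(fρ)) ∂P/∂y,  v_g = (1/(fρ)) ∂P/∂x
u_g = −(−2.6×10⁻³)/(−1.18×10⁻⁴ × 1.04) = −21.2 m/s;  v_g = (−1.7×10⁻³)/(−1.18×10⁻⁴ × 1.04) = 13.9 m/s
|V_g| = √(u_g² + v_g²) = 25.3 m/s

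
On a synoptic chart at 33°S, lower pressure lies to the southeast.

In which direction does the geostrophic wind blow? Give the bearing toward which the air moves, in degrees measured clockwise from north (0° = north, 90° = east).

045°

The pressure-gradient force points toward the southeast (bearing 135°).
Geostrophic balance: in the Southern Hemisphere the Coriolis force deflects motion to the left, so the geostrophic wind blows 90° to the left of the pressure-gradient force (low pressure on the right).
Rotating 135° by 90° counterclockwise gives 045° — the wind blows toward the northeast.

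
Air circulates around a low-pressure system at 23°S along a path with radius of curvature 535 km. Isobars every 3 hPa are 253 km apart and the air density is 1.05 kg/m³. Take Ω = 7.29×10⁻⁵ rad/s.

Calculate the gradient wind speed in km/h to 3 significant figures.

49.3 km/h

Coriolis parameter at 23°S:
f = 2Ω sin φ = 2 × 7.29×10⁻⁵ × sin 23° = 5.70×10⁻⁵ s⁻¹
Pressure gradient: |∂P/∂n| = 300 Pa / 253000 m = 1.19×10⁻³ Pa/m
Geostrophic speed: V_g = |∂P/∂n|/(fρ) = 1.19×10⁻³/(5.70×10⁻⁵ × 1.05) = 19.8 m/s
Around a low, centrifugal force acts outward with Coriolis, so pressure-gradient force balances both:
(1/ρ)|∂P/∂n| = fV + V²/R  →  V² + fR·V − fR·V_g = 0
With fR = 5.70×10⁻⁵ × 535×10³ m = 30.5 m/s:
V = [−fR + √((fR)² + 4 fR V_g)]/2 = [−30.5 + √(30.5² + 4×30.5×19.8)]/2 = 13.7 m/s
Subgeostrophic (V < V_g = 19.8 m/s), as expected around a low.
Converting: 13.7 m/s × 3.6 = 49.3 km/h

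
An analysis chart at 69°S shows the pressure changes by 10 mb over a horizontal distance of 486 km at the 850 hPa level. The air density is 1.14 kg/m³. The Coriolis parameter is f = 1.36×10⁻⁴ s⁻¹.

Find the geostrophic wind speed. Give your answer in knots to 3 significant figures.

Pressure gradient: |∂P/∂n| = 1000 Pa / 486000 m = 2.06×10⁻³ Pa/m
Geostrophic balance (pressure-gradient force = Coriolis force):
V_g = (1/(fρ)) |∂P/∂n| = 2.06×10⁻³ / (1.36×10⁻⁴ × 1.14) = 13.3 m/s
Converting: 13.3 m/s × 1.944 = 25.8 knots

25.8 knots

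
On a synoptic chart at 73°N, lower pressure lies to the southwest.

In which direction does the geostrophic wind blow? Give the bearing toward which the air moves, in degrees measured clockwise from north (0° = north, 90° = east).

The pressure-gradient force points toward the southwest (bearing 225°).
Geostrophic balance: in the Northern Hemisphere the Coriolis force deflects motion to the right, so the geostrophic wind blows 90° to the right of the pressure-gradient force (low pressure on the left).
Rotating 225° by 90° clockwise gives 315° — the wind blows toward the northwest.

315°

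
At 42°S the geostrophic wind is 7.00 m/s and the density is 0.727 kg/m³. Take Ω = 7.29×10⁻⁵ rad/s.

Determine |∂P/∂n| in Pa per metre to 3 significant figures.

4.96×10⁻⁴ Pa/m

Coriolis parameter at 42°S:
f = 2Ω sin φ = 2 × 7.29×10⁻⁵ × sin 42° = 9.76×10⁻⁵ s⁻¹
Geostrophic balance rearranged: |∂P/∂n| = f ρ V_g
|∂P/∂n| = 9.76×10⁻⁵ × 0.727 × 7.00 = 4.96×10⁻⁴ Pa/m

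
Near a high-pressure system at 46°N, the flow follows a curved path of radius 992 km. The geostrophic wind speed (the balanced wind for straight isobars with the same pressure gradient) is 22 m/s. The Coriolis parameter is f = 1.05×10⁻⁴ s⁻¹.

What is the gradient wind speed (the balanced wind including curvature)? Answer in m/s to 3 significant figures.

31.6 m/s

Around a high, pressure-gradient force acts outward with centrifugal, so Coriolis balances both:
fV = (1/ρ)|∂P/∂n| + V²/R  →  V² − fR·V + fR·V_g = 0
With fR = 1.05×10⁻⁴ × 992×10³ m = 104 m/s:
V = [fR − √((fR)² − 4 fR V_g)]/2 = [104 − √(104² − 4×104×22)]/2 = 31.6 m/s
Supergeostrophic (V > V_g = 22 m/s), as expected around a high.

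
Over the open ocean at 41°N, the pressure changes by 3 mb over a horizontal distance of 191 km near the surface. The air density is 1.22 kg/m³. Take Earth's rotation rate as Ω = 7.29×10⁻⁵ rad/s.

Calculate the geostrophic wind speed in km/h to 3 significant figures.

48.5 km/h

Coriolis parameter at 41°N:
f = 2Ω sin φ = 2 × 7.29×10⁻⁵ × sin 41° = 9.57×10⁻⁵ s⁻¹
Pressure gradient: |∂P/∂n| = 300 Pa / 191000 m = 1.57×10⁻³ Pa/m
Geostrophic balance (pressure-gradient force = Coriolis force):
V_g = (1/(fρ)) |∂P/∂n| = 1.57×10⁻³ / (9.57×10⁻⁵ × 1.22) = 13.5 m/s
Converting: 13.5 m/s × 3.6 = 48.5 km/h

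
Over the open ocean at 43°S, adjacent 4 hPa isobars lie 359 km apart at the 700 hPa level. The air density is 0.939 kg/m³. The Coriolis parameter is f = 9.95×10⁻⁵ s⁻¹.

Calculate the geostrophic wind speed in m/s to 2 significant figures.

Pressure gradient: |∂P/∂n| = 400 Pa / 359000 m = 1.11×10⁻³ Pa/m
Geostrophic balance (pressure-gradient force = Coriolis force):
V_g = (1/(fρ)) |∂P/∂n| = 1.11×10⁻³ / (9.95×10⁻⁵ × 0.939) = 11.9 m/s

12 m/s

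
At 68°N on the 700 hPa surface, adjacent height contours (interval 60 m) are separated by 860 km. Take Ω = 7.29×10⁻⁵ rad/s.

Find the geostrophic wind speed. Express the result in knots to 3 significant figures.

Coriolis parameter at 68°N:
f = 2Ω sin φ = 2 × 7.29×10⁻⁵ × sin 68° = 1.35×10⁻⁴ s⁻¹
Height gradient: |∂Z/∂n| = 60 m / 860000 m = 6.98×10⁻⁵
On a pressure surface, geostrophic balance gives V_g = (g/f)|∂Z/∂n|:
V_g = 9.81 × 6.98×10⁻⁵ / 1.35×10⁻⁴ = 5.06 m/s
Converting: 5.06 m/s × 1.944 = 9.84 knots

9.84 knots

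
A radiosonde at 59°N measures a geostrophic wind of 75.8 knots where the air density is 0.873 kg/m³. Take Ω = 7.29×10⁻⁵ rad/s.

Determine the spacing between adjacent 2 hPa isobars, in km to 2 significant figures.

Coriolis parameter at 59°N:
f = 2Ω sin φ = 2 × 7.29×10⁻⁵ × sin 59° = 1.25×10⁻⁴ s⁻¹
Wind speed in SI: 75.8 knots = 39.0 m/s
Geostrophic balance rearranged: |∂P/∂n| = f ρ V_g
|∂P/∂n| = 1.25×10⁻⁴ × 0.873 × 39.0 = 4.25×10⁻³ Pa/m
Isobar spacing: Δn = ΔP/|∂P/∂n| = 200 Pa / 4.25×10⁻³ Pa/m = 47009 m ≈ 47 km

47 km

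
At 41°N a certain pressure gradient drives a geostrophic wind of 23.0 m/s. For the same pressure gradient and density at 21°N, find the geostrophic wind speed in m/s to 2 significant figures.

42 m/s

With the same pressure gradient and density, V_g ∝ 1/f ∝ 1/sin φ.
V₂ = V₁ · sin φ₁ / sin φ₂ = 23.0 × sin 41° / sin 21°
V₂ = 23.0 × 0.6561/0.3584 = 42 m/s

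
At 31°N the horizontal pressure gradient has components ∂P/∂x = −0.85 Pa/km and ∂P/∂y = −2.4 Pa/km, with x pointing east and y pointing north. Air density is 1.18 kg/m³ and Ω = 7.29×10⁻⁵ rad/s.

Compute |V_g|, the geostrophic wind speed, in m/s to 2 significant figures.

Coriolis parameter at 31°N:
f = 2Ω sin φ = 2 × 7.29×10⁻⁵ × sin 31° = 7.51×10⁻⁵ s⁻¹
Component geostrophic relations (x east, y north):
u_g = −(1/(fρ)) ∂P/∂y,  v_g = (1/(fρ)) ∂P/∂x
u_g = −(−2.4×10⁻³)/(7.51×10⁻⁵ × 1.18) = 27.1 m/s;  v_g = (−0.85×10⁻³)/(7.51×10⁻⁵ × 1.18) = −9.59 m/s
|V_g| = √(u_g² + v_g²) = 28.7 m/s

29 m/s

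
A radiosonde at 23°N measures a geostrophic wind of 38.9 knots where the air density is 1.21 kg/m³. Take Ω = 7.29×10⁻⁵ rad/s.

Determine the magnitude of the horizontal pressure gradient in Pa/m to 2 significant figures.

1.4×10⁻³ Pa/m

Coriolis parameter at 23°N:
f = 2Ω sin φ = 2 × 7.29×10⁻⁵ × sin 23° = 5.70×10⁻⁵ s⁻¹
Wind speed in SI: 38.9 knots = 20.0 m/s
Geostrophic balance rearranged: |∂P/∂n| = f ρ V_g
|∂P/∂n| = 5.70×10⁻⁵ × 1.21 × 20.0 = 1.38×10⁻³ Pa/m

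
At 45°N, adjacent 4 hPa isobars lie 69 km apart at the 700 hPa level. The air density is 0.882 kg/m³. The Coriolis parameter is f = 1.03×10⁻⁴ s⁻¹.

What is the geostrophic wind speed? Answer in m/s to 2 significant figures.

Pressure gradient: |∂P/∂n| = 400 Pa / 69000 m = 5.80×10⁻³ Pa/m
Geostrophic balance (pressure-gradient force = Coriolis force):
V_g = (1/(fρ)) |∂P/∂n| = 5.80×10⁻³ / (1.03×10⁻⁴ × 0.882) = 63.8 m/s

64 m/s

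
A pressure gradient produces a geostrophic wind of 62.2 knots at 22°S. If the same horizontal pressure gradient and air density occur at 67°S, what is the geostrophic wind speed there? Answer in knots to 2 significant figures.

With the same pressure gradient and density, V_g ∝ 1/f ∝ 1/sin φ.
V₂ = V₁ · sin φ₁ / sin φ₂ = 62.2 × sin 22° / sin 67°
V₂ = 62.2 × 0.3746/0.9205 = 25 knots

25 knots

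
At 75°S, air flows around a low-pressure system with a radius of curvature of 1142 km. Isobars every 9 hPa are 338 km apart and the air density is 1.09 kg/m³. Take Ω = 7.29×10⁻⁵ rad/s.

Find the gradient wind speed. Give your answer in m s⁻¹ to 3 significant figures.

Coriolis parameter at 75°S:
f = 2Ω sin φ = 2 × 7.29×10⁻⁵ × sin 75° = 1.41×10⁻⁴ s⁻¹
Pressure gradient: |∂P/∂n| = 900 Pa / 338000 m = 2.66×10⁻³ Pa/m
Geostrophic speed: V_g = |∂P/∂n|/(fρ) = 2.66×10⁻³/(1.41×10⁻⁴ × 1.09) = 17.3 m/s
Around a low, centrifugal force acts outward with Coriolis, so pressure-gradient force balances both:
(1/ρ)|∂P/∂n| = fV + V²/R  →  V² + fR·V − fR·V_g = 0
With fR = 1.41×10⁻⁴ × 1142×10³ m = 161 m/s:
V = [−fR + √((fR)² + 4 fR V_g)]/2 = [−161 + √(161² + 4×161×17.3)]/2 = 15.8 m/s
Subgeostrophic (V < V_g = 17.3 m/s), as expected around a low.

15.8 m s⁻¹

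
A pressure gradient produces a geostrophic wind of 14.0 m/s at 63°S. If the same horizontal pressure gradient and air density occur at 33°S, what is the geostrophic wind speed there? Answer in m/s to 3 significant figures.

With the same pressure gradient and density, V_g ∝ 1/f ∝ 1/sin φ.
V₂ = V₁ · sin φ₁ / sin φ₂ = 14.0 × sin 63° / sin 33°
V₂ = 14.0 × 0.8910/0.5446 = 22.9 m/s

22.9 m/s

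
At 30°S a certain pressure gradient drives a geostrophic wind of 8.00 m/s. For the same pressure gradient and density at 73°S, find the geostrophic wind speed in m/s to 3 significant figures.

4.18 m/s

With the same pressure gradient and density, V_g ∝ 1/f ∝ 1/sin φ.
V₂ = V₁ · sin φ₁ / sin φ₂ = 8.00 × sin 30° / sin 73°
V₂ = 8.00 × 0.5000/0.9563 = 4.18 m/s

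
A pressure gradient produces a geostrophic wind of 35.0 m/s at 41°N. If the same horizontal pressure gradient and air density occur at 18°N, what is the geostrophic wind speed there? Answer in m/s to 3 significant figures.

74.3 m/s

With the same pressure gradient and density, V_g ∝ 1/f ∝ 1/sin φ.
V₂ = V₁ · sin φ₁ / sin φ₂ = 35.0 × sin 41° / sin 18°
V₂ = 35.0 × 0.6561/0.3090 = 74.3 m/s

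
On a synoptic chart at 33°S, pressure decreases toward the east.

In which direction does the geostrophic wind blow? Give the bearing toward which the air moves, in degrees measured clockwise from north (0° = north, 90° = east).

000°

The pressure-gradient force points toward the east (bearing 090°).
Geostrophic balance: in the Southern Hemisphere the Coriolis force deflects motion to the left, so the geostrophic wind blows 90° to the left of the pressure-gradient force (low pressure on the right).
Rotating 090° by 90° counterclockwise gives 000° — the wind blows toward the north.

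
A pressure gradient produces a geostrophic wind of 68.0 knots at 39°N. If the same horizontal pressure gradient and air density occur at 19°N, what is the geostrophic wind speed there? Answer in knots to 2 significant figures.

130 knots

With the same pressure gradient and density, V_g ∝ 1/f ∝ 1/sin φ.
V₂ = V₁ · sin φ₁ / sin φ₂ = 68.0 × sin 39° / sin 19°
V₂ = 68.0 × 0.6293/0.3256 = 130 knots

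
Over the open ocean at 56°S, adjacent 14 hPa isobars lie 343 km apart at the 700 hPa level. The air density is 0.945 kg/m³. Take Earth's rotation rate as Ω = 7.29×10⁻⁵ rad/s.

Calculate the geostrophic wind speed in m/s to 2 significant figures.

Coriolis parameter at 56°S:
f = 2Ω sin φ = 2 × 7.29×10⁻⁵ × sin 56° = 1.21×10⁻⁴ s⁻¹
Pressure gradient: |∂P/∂n| = 1400 Pa / 343000 m = 4.08×10⁻³ Pa/m
Geostrophic balance (pressure-gradient force = Coriolis force):
V_g = (1/(fρ)) |∂P/∂n| = 4.08×10⁻³ / (1.21×10⁻⁴ × 0.945) = 35.7 m/s

36 m/s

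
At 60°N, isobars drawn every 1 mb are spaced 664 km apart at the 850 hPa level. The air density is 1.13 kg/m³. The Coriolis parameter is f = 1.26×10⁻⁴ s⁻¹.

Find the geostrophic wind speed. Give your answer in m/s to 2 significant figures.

1.1 m/s

Pressure gradient: |∂P/∂n| = 100 Pa / 664000 m = 1.51×10⁻⁴ Pa/m
Geostrophic balance (pressure-gradient force = Coriolis force):
V_g = (1/(fρ)) |∂P/∂n| = 1.51×10⁻⁴ / (1.26×10⁻⁴ × 1.13) = 1.06 m/s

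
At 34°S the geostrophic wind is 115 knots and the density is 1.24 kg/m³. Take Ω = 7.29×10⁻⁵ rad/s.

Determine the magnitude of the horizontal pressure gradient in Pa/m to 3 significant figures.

Coriolis parameter at 34°S:
f = 2Ω sin φ = 2 × 7.29×10⁻⁵ × sin 34° = 8.15×10⁻⁵ s⁻¹
Wind speed in SI: 115 knots = 59.2 m/s
Geostrophic balance rearranged: |∂P/∂n| = f ρ V_g
|∂P/∂n| = 8.15×10⁻⁵ × 1.24 × 59.2 = 5.98×10⁻³ Pa/m

5.98×10⁻³ Pa/m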